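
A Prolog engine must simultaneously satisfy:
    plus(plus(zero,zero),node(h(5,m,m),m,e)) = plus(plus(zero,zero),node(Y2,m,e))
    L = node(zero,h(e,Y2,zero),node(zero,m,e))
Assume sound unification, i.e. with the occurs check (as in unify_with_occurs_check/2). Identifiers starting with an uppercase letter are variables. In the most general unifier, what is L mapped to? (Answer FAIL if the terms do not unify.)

Decompose plus/2: plus(zero,zero) = plus(zero,zero),  node(h(5,m,m),m,e) = node(Y2,m,e).
Delete trivial equation plus(zero,zero) = plus(zero,zero).
Decompose node/3: h(5,m,m) = Y2,  m = m,  e = e.
Bind Y2 := h(5,m,m); substituting into the one remaining equation that mentions Y2 gives: L = node(zero,h(e,h(5,m,m),zero),node(zero,m,e)).
Delete trivial equation m = m.
Delete trivial equation e = e.
Bind L := node(zero,h(e,h(5,m,m),zero),node(zero,m,e)).
MGU = { Y2 = h(5,m,m), L = node(zero,h(e,h(5,m,m),zero),node(zero,m,e)) }, so L = node(zero,h(e,h(5,m,m),zero),node(zero,m,e)).

node(zero,h(e,h(5,m,m),zero),node(zero,m,e))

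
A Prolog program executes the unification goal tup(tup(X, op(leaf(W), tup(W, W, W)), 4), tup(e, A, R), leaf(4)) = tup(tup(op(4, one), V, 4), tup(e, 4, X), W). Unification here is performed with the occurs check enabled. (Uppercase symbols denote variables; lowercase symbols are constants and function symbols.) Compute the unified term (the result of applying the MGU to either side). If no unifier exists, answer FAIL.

tup(tup(op(4, one), op(leaf(leaf(4)), tup(leaf(4), leaf(4), leaf(4))), 4), tup(e, 4, op(4, one)), leaf(4))

Decompose tup/3: tup(X, op(leaf(W), tup(W, W, W)), 4) = tup(op(4, one), V, 4),  tup(e, A, R) = tup(e, 4, X),  leaf(4) = W.
Decompose tup/3: X = op(4, one),  op(leaf(W), tup(W, W, W)) = V,  4 = 4.
Bind X := op(4, one); substituting into the one remaining equation that mentions X gives: tup(e, A, R) = tup(e, 4, op(4, one)).
Bind V := op(leaf(W), tup(W, W, W)); no other remaining equation mentions V.
Delete trivial equation 4 = 4.
Decompose tup/3: e = e,  A = 4,  R = op(4, one).
Delete trivial equation e = e.
Bind A := 4; no other remaining equation mentions A.
Bind R := op(4, one); no other remaining equation mentions R.
Bind W := leaf(4). Substituting into the earlier binding gives V := op(leaf(leaf(4)), tup(leaf(4), leaf(4), leaf(4))).
Applying the MGU to either side gives tup(tup(op(4, one), op(leaf(leaf(4)), tup(leaf(4), leaf(4), leaf(4))), 4), tup(e, 4, op(4, one)), leaf(4)).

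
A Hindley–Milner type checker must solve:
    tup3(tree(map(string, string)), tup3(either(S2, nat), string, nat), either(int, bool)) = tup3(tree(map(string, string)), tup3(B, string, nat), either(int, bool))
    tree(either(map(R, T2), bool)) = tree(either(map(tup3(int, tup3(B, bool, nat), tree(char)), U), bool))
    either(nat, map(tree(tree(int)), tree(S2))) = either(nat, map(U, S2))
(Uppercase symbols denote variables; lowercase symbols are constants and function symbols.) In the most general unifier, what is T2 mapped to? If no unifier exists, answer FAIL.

FAIL

Decompose tup3/3: tree(map(string, string)) = tree(map(string, string)),  tup3(either(S2, nat), string, nat) = tup3(B, string, nat),  either(int, bool) = either(int, bool).
Delete trivial equation tree(map(string, string)) = tree(map(string, string)).
Decompose tup3/3: either(S2, nat) = B,  string = string,  nat = nat.
Bind B := either(S2, nat); substituting into the one remaining equation that mentions B gives: tree(either(map(R, T2), bool)) = tree(either(map(tup3(int, tup3(either(S2, nat), bool, nat), tree(char)), U), bool)).
Delete trivial equation string = string.
Delete trivial equation nat = nat.
Delete trivial equation either(int, bool) = either(int, bool).
Decompose tree/1: either(map(R, T2), bool) = either(map(tup3(int, tup3(either(S2, nat), bool, nat), tree(char)), U), bool).
Decompose either/2: map(R, T2) = map(tup3(int, tup3(either(S2, nat), bool, nat), tree(char)), U),  bool = bool.
Decompose map/2: R = tup3(int, tup3(either(S2, nat), bool, nat), tree(char)),  T2 = U.
Bind R := tup3(int, tup3(either(S2, nat), bool, nat), tree(char)); no other remaining equation mentions R.
Bind T2 := U; no other remaining equation mentions T2.
Delete trivial equation bool = bool.
Decompose either/2: nat = nat,  map(tree(tree(int)), tree(S2)) = map(U, S2).
Delete trivial equation nat = nat.
Decompose map/2: tree(tree(int)) = U,  tree(S2) = S2.
Bind U := tree(tree(int)); no other remaining equation mentions U. Substituting into the earlier binding gives T2 := tree(tree(int)).
Occurs check fails: S2 occurs in tree(S2); the equation S2 = tree(S2) has no finite solution.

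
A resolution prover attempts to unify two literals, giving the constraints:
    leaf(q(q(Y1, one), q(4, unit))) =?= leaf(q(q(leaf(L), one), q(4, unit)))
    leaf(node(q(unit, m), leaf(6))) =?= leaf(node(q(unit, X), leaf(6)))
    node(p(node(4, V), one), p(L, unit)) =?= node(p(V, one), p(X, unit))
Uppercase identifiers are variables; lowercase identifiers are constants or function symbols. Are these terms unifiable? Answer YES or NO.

Decompose leaf/1: q(q(Y1, one), q(4, unit)) =?= q(q(leaf(L), one), q(4, unit)).
Decompose q/2: q(Y1, one) =?= q(leaf(L), one),  q(4, unit) =?= q(4, unit).
Decompose q/2: Y1 =?= leaf(L),  one =?= one.
Bind Y1 := leaf(L); no other remaining equation mentions Y1.
Delete trivial equation one =?= one.
Delete trivial equation q(4, unit) =?= q(4, unit).
Decompose leaf/1: node(q(unit, m), leaf(6)) =?= node(q(unit, X), leaf(6)).
Decompose node/2: q(unit, m) =?= q(unit, X),  leaf(6) =?= leaf(6).
Decompose q/2: unit =?= unit,  m =?= X.
Delete trivial equation unit =?= unit.
Bind X := m; substituting into the one remaining equation that mentions X gives: node(p(node(4, V), one), p(L, unit)) =?= node(p(V, one), p(m, unit)).
Delete trivial equation leaf(6) =?= leaf(6).
Decompose node/2: p(node(4, V), one) =?= p(V, one),  p(L, unit) =?= p(m, unit).
Decompose p/2: node(4, V) =?= V,  one =?= one.
Occurs check fails: V occurs in node(4, V); the equation V =?= node(4, V) has no finite solution.

NO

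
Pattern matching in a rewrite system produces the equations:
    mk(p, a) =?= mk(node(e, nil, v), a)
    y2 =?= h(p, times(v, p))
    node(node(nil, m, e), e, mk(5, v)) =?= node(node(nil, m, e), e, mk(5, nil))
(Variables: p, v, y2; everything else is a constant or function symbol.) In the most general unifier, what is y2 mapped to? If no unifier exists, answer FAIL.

Decompose mk/2: p =?= node(e, nil, v),  a =?= a.
Bind p := node(e, nil, v); substituting into the one remaining equation that mentions p gives: y2 =?= h(node(e, nil, v), times(v, node(e, nil, v))).
Delete trivial equation a =?= a.
Bind y2 := h(node(e, nil, v), times(v, node(e, nil, v))); no other remaining equation mentions y2.
Decompose node/3: node(nil, m, e) =?= node(nil, m, e),  e =?= e,  mk(5, v) =?= mk(5, nil).
Delete trivial equation node(nil, m, e) =?= node(nil, m, e).
Delete trivial equation e =?= e.
Decompose mk/2: 5 =?= 5,  v =?= nil.
Delete trivial equation 5 =?= 5.
Bind v := nil. Substituting into the earlier bindings gives p := node(e, nil, nil), y2 := h(node(e, nil, nil), times(nil, node(e, nil, nil))).
MGU = { p := node(e, nil, nil), y2 := h(node(e, nil, nil), times(nil, node(e, nil, nil))), v := nil }, so y2 := h(node(e, nil, nil), times(nil, node(e, nil, nil))).

h(node(e, nil, nil), times(nil, node(e, nil, nil)))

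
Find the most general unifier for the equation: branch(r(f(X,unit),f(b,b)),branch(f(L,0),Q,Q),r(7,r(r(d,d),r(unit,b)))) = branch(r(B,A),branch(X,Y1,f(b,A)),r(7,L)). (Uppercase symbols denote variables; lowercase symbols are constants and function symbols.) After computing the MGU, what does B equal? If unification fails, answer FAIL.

f(f(r(r(d,d),r(unit,b)),0),unit)

Decompose branch/3: r(f(X,unit),f(b,b)) = r(B,A),  branch(f(L,0),Q,Q) = branch(X,Y1,f(b,A)),  r(7,r(r(d,d),r(unit,b))) = r(7,L).
Decompose r/2: f(X,unit) = B,  f(b,b) = A.
Bind B := f(X,unit); no other remaining equation mentions B.
Bind A := f(b,b); substituting into the one remaining equation that mentions A gives: branch(f(L,0),Q,Q) = branch(X,Y1,f(b,f(b,b))).
Decompose branch/3: f(L,0) = X,  Q = Y1,  Q = f(b,f(b,b)).
Bind X := f(L,0); no other remaining equation mentions X. Substituting into the earlier binding gives B := f(f(L,0),unit).
Bind Q := Y1; substituting into the one remaining equation that mentions Q gives: Y1 = f(b,f(b,b)).
Bind Y1 := f(b,f(b,b)); no other remaining equation mentions Y1. Substituting into the earlier binding gives Q := f(b,f(b,b)).
Decompose r/2: 7 = 7,  r(r(d,d),r(unit,b)) = L.
Delete trivial equation 7 = 7.
Bind L := r(r(d,d),r(unit,b)). Substituting into the earlier bindings gives B := f(f(r(r(d,d),r(unit,b)),0),unit), X := f(r(r(d,d),r(unit,b)),0).
MGU = { B := f(f(r(r(d,d),r(unit,b)),0),unit), A := f(b,b), X := f(r(r(d,d),r(unit,b)),0), Q := f(b,f(b,b)), Y1 := f(b,f(b,b)), L := r(r(d,d),r(unit,b)) }, so B := f(f(r(r(d,d),r(unit,b)),0),unit).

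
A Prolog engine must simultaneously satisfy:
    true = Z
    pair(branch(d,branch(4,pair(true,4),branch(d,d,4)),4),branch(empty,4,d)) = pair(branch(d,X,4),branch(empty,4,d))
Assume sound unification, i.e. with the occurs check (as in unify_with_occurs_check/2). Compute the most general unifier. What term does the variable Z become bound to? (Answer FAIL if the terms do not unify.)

Bind Z := true; no other remaining equation mentions Z.
Decompose pair/2: branch(d,branch(4,pair(true,4),branch(d,d,4)),4) = branch(d,X,4),  branch(empty,4,d) = branch(empty,4,d).
Decompose branch/3: d = d,  branch(4,pair(true,4),branch(d,d,4)) = X,  4 = 4.
Delete trivial equation d = d.
Bind X := branch(4,pair(true,4),branch(d,d,4)); no other remaining equation mentions X.
Delete trivial equation 4 = 4.
Delete trivial equation branch(empty,4,d) = branch(empty,4,d).
MGU = { Z -> true, X -> branch(4,pair(true,4),branch(d,d,4)) }, so Z -> true.

true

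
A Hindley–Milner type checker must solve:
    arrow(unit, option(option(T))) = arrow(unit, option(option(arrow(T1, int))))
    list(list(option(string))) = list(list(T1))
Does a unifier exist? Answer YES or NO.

Decompose arrow/2: unit = unit,  option(option(T)) = option(option(arrow(T1, int))).
Delete trivial equation unit = unit.
Decompose option/1: option(T) = option(arrow(T1, int)).
Decompose option/1: T = arrow(T1, int).
Bind T := arrow(T1, int); no other remaining equation mentions T.
Decompose list/1: list(option(string)) = list(T1).
Decompose list/1: option(string) = T1.
Bind T1 := option(string). Substituting into the earlier binding gives T := arrow(option(string), int).
No equations remain and no clash or occurs-check failure arose, so a unifier exists.

YES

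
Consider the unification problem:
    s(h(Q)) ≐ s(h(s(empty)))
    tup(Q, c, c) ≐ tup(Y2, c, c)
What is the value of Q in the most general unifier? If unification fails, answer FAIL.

Decompose s/1: h(Q) ≐ h(s(empty)).
Decompose h/1: Q ≐ s(empty).
Bind Q := s(empty); substituting into the remaining equation gives: tup(s(empty), c, c) ≐ tup(Y2, c, c).
Decompose tup/3: s(empty) ≐ Y2,  c ≐ c,  c ≐ c.
Bind Y2 := s(empty); no other remaining equation mentions Y2.
Delete trivial equation c ≐ c.
Delete trivial equation c ≐ c.
MGU = { Q -> s(empty), Y2 -> s(empty) }, so Q -> s(empty).

s(empty)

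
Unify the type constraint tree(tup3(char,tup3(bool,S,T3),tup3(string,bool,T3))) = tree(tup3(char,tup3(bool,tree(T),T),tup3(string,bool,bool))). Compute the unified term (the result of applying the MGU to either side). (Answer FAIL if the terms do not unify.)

Decompose tree/1: tup3(char,tup3(bool,S,T3),tup3(string,bool,T3)) = tup3(char,tup3(bool,tree(T),T),tup3(string,bool,bool)).
Decompose tup3/3: char = char,  tup3(bool,S,T3) = tup3(bool,tree(T),T),  tup3(string,bool,T3) = tup3(string,bool,bool).
Delete trivial equation char = char.
Decompose tup3/3: bool = bool,  S = tree(T),  T3 = T.
Delete trivial equation bool = bool.
Bind S := tree(T); no other remaining equation mentions S.
Bind T3 := T; substituting into the remaining equation gives: tup3(string,bool,T) = tup3(string,bool,bool).
Decompose tup3/3: string = string,  bool = bool,  T = bool.
Delete trivial equation string = string.
Delete trivial equation bool = bool.
Bind T := bool. Substituting into the earlier bindings gives S := tree(bool), T3 := bool.
Applying the MGU to either side gives tree(tup3(char,tup3(bool,tree(bool),bool),tup3(string,bool,bool))).

tree(tup3(char,tup3(bool,tree(bool),bool),tup3(string,bool,bool)))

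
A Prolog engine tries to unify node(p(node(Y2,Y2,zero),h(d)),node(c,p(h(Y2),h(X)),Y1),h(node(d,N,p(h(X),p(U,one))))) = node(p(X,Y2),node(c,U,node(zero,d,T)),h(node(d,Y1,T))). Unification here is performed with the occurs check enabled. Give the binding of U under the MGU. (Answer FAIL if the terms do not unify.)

Decompose node/3: p(node(Y2,Y2,zero),h(d)) = p(X,Y2),  node(c,p(h(Y2),h(X)),Y1) = node(c,U,node(zero,d,T)),  h(node(d,N,p(h(X),p(U,one)))) = h(node(d,Y1,T)).
Decompose p/2: node(Y2,Y2,zero) = X,  h(d) = Y2.
Bind X := node(Y2,Y2,zero); substituting into the 2 remaining equations that mention X gives: node(c,p(h(Y2),h(node(Y2,Y2,zero))),Y1) = node(c,U,node(zero,d,T)),  h(node(d,N,p(h(node(Y2,Y2,zero)),p(U,one)))) = h(node(d,Y1,T)).
Bind Y2 := h(d); substituting into the remaining equations gives: node(c,p(h(h(d)),h(node(h(d),h(d),zero))),Y1) = node(c,U,node(zero,d,T)),  h(node(d,N,p(h(node(h(d),h(d),zero)),p(U,one)))) = h(node(d,Y1,T)). Substituting into the earlier binding gives X := node(h(d),h(d),zero).
Decompose node/3: c = c,  p(h(h(d)),h(node(h(d),h(d),zero))) = U,  Y1 = node(zero,d,T).
Delete trivial equation c = c.
Bind U := p(h(h(d)),h(node(h(d),h(d),zero))); substituting into the one remaining equation that mentions U gives: h(node(d,N,p(h(node(h(d),h(d),zero)),p(p(h(h(d)),h(node(h(d),h(d),zero))),one)))) = h(node(d,Y1,T)).
Bind Y1 := node(zero,d,T); substituting into the remaining equation gives: h(node(d,N,p(h(node(h(d),h(d),zero)),p(p(h(h(d)),h(node(h(d),h(d),zero))),one)))) = h(node(d,node(zero,d,T),T)).
Decompose h/1: node(d,N,p(h(node(h(d),h(d),zero)),p(p(h(h(d)),h(node(h(d),h(d),zero))),one))) = node(d,node(zero,d,T),T).
Decompose node/3: d = d,  N = node(zero,d,T),  p(h(node(h(d),h(d),zero)),p(p(h(h(d)),h(node(h(d),h(d),zero))),one)) = T.
Delete trivial equation d = d.
Bind N := node(zero,d,T); no other remaining equation mentions N.
Bind T := p(h(node(h(d),h(d),zero)),p(p(h(h(d)),h(node(h(d),h(d),zero))),one)). Substituting into the earlier bindings gives Y1 := node(zero,d,p(h(node(h(d),h(d),zero)),p(p(h(h(d)),h(node(h(d),h(d),zero))),one))), N := node(zero,d,p(h(node(h(d),h(d),zero)),p(p(h(h(d)),h(node(h(d),h(d),zero))),one))).
MGU = { X ↦ node(h(d),h(d),zero), Y2 ↦ h(d), U ↦ p(h(h(d)),h(node(h(d),h(d),zero))), Y1 ↦ node(zero,d,p(h(node(h(d),h(d),zero)),p(p(h(h(d)),h(node(h(d),h(d),zero))),one))), N ↦ node(zero,d,p(h(node(h(d),h(d),zero)),p(p(h(h(d)),h(node(h(d),h(d),zero))),one))), T ↦ p(h(node(h(d),h(d),zero)),p(p(h(h(d)),h(node(h(d),h(d),zero))),one)) }, so U ↦ p(h(h(d)),h(node(h(d),h(d),zero))).

p(h(h(d)),h(node(h(d),h(d),zero)))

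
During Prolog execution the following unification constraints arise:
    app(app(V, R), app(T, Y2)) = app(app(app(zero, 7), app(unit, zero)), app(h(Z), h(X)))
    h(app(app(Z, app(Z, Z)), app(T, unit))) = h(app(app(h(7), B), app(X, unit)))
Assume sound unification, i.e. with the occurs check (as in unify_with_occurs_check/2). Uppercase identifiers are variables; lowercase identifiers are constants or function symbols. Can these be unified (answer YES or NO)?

YES

Decompose app/2: app(V, R) = app(app(zero, 7), app(unit, zero)),  app(T, Y2) = app(h(Z), h(X)).
Decompose app/2: V = app(zero, 7),  R = app(unit, zero).
Bind V := app(zero, 7); no other remaining equation mentions V.
Bind R := app(unit, zero); no other remaining equation mentions R.
Decompose app/2: T = h(Z),  Y2 = h(X).
Bind T := h(Z); substituting into the one remaining equation that mentions T gives: h(app(app(Z, app(Z, Z)), app(h(Z), unit))) = h(app(app(h(7), B), app(X, unit))).
Bind Y2 := h(X); no other remaining equation mentions Y2.
Decompose h/1: app(app(Z, app(Z, Z)), app(h(Z), unit)) = app(app(h(7), B), app(X, unit)).
Decompose app/2: app(Z, app(Z, Z)) = app(h(7), B),  app(h(Z), unit) = app(X, unit).
Decompose app/2: Z = h(7),  app(Z, Z) = B.
Bind Z := h(7); substituting into the remaining equations gives: app(h(7), h(7)) = B,  app(h(h(7)), unit) = app(X, unit). Substituting into the earlier binding gives T := h(h(7)).
Bind B := app(h(7), h(7)); no other remaining equation mentions B.
Decompose app/2: h(h(7)) = X,  unit = unit.
Bind X := h(h(7)); no other remaining equation mentions X. Substituting into the earlier binding gives Y2 := h(h(h(7))).
Delete trivial equation unit = unit.
No equations remain and no clash or occurs-check failure arose, so a unifier exists.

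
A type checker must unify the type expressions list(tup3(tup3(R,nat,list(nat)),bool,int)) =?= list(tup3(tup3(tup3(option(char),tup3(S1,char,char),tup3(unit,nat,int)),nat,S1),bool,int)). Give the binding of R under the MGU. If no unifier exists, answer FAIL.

tup3(option(char),tup3(list(nat),char,char),tup3(unit,nat,int))

Decompose list/1: tup3(tup3(R,nat,list(nat)),bool,int) =?= tup3(tup3(tup3(option(char),tup3(S1,char,char),tup3(unit,nat,int)),nat,S1),bool,int).
Decompose tup3/3: tup3(R,nat,list(nat)) =?= tup3(tup3(option(char),tup3(S1,char,char),tup3(unit,nat,int)),nat,S1),  bool =?= bool,  int =?= int.
Decompose tup3/3: R =?= tup3(option(char),tup3(S1,char,char),tup3(unit,nat,int)),  nat =?= nat,  list(nat) =?= S1.
Bind R := tup3(option(char),tup3(S1,char,char),tup3(unit,nat,int)); no other remaining equation mentions R.
Delete trivial equation nat =?= nat.
Bind S1 := list(nat); no other remaining equation mentions S1. Substituting into the earlier binding gives R := tup3(option(char),tup3(list(nat),char,char),tup3(unit,nat,int)).
Delete trivial equation bool =?= bool.
Delete trivial equation int =?= int.
MGU = { R -> tup3(option(char),tup3(list(nat),char,char),tup3(unit,nat,int)), S1 -> list(nat) }, so R -> tup3(option(char),tup3(list(nat),char,char),tup3(unit,nat,int)).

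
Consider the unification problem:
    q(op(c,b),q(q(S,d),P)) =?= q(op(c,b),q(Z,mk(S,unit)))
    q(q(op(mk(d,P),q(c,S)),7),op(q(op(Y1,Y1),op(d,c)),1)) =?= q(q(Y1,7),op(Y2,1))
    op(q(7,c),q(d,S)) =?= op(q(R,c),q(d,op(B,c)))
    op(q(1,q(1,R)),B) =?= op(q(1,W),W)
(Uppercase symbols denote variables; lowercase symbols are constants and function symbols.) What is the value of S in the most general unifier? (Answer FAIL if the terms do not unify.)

op(q(1,7),c)

Decompose q/2: op(c,b) =?= op(c,b),  q(q(S,d),P) =?= q(Z,mk(S,unit)).
Delete trivial equation op(c,b) =?= op(c,b).
Decompose q/2: q(S,d) =?= Z,  P =?= mk(S,unit).
Bind Z := q(S,d); no other remaining equation mentions Z.
Bind P := mk(S,unit); substituting into the one remaining equation that mentions P gives: q(q(op(mk(d,mk(S,unit)),q(c,S)),7),op(q(op(Y1,Y1),op(d,c)),1)) =?= q(q(Y1,7),op(Y2,1)).
Decompose q/2: q(op(mk(d,mk(S,unit)),q(c,S)),7) =?= q(Y1,7),  op(q(op(Y1,Y1),op(d,c)),1) =?= op(Y2,1).
Decompose q/2: op(mk(d,mk(S,unit)),q(c,S)) =?= Y1,  7 =?= 7.
Bind Y1 := op(mk(d,mk(S,unit)),q(c,S)); substituting into the one remaining equation that mentions Y1 gives: op(q(op(op(mk(d,mk(S,unit)),q(c,S)),op(mk(d,mk(S,unit)),q(c,S))),op(d,c)),1) =?= op(Y2,1).
Delete trivial equation 7 =?= 7.
Decompose op/2: q(op(op(mk(d,mk(S,unit)),q(c,S)),op(mk(d,mk(S,unit)),q(c,S))),op(d,c)) =?= Y2,  1 =?= 1.
Bind Y2 := q(op(op(mk(d,mk(S,unit)),q(c,S)),op(mk(d,mk(S,unit)),q(c,S))),op(d,c)); no other remaining equation mentions Y2.
Delete trivial equation 1 =?= 1.
Decompose op/2: q(7,c) =?= q(R,c),  q(d,S) =?= q(d,op(B,c)).
Decompose q/2: 7 =?= R,  c =?= c.
Bind R := 7; substituting into the one remaining equation that mentions R gives: op(q(1,q(1,7)),B) =?= op(q(1,W),W).
Delete trivial equation c =?= c.
Decompose q/2: d =?= d,  S =?= op(B,c).
Delete trivial equation d =?= d.
Bind S := op(B,c); no other remaining equation mentions S. Substituting into the earlier bindings gives Z := q(op(B,c),d), P := mk(op(B,c),unit), Y1 := op(mk(d,mk(op(B,c),unit)),q(c,op(B,c))), Y2 := q(op(op(mk(d,mk(op(B,c),unit)),q(c,op(B,c))),op(mk(d,mk(op(B,c),unit)),q(c,op(B,c)))),op(d,c)).
Decompose op/2: q(1,q(1,7)) =?= q(1,W),  B =?= W.
Decompose q/2: 1 =?= 1,  q(1,7) =?= W.
Delete trivial equation 1 =?= 1.
Bind W := q(1,7); substituting into the remaining equation gives: B =?= q(1,7).
Bind B := q(1,7). Substituting into the earlier bindings gives Z := q(op(q(1,7),c),d), P := mk(op(q(1,7),c),unit), Y1 := op(mk(d,mk(op(q(1,7),c),unit)),q(c,op(q(1,7),c))), Y2 := q(op(op(mk(d,mk(op(q(1,7),c),unit)),q(c,op(q(1,7),c))),op(mk(d,mk(op(q(1,7),c),unit)),q(c,op(q(1,7),c)))),op(d,c)), S := op(q(1,7),c).
MGU = { Z ↦ q(op(q(1,7),c),d), P ↦ mk(op(q(1,7),c),unit), Y1 ↦ op(mk(d,mk(op(q(1,7),c),unit)),q(c,op(q(1,7),c))), Y2 ↦ q(op(op(mk(d,mk(op(q(1,7),c),unit)),q(c,op(q(1,7),c))),op(mk(d,mk(op(q(1,7),c),unit)),q(c,op(q(1,7),c)))),op(d,c)), R ↦ 7, S ↦ op(q(1,7),c), W ↦ q(1,7), B ↦ q(1,7) }, so S ↦ op(q(1,7),c).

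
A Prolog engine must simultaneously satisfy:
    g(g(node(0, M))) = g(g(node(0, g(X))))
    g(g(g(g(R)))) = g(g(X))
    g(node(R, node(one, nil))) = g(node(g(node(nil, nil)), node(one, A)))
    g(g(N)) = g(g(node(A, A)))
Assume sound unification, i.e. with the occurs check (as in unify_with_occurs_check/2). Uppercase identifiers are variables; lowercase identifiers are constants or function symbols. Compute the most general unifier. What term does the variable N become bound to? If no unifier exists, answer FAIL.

Decompose g/1: g(node(0, M)) = g(node(0, g(X))).
Decompose g/1: node(0, M) = node(0, g(X)).
Decompose node/2: 0 = 0,  M = g(X).
Delete trivial equation 0 = 0.
Bind M := g(X); no other remaining equation mentions M.
Decompose g/1: g(g(g(R))) = g(X).
Decompose g/1: g(g(R)) = X.
Bind X := g(g(R)); no other remaining equation mentions X. Substituting into the earlier binding gives M := g(g(g(R))).
Decompose g/1: node(R, node(one, nil)) = node(g(node(nil, nil)), node(one, A)).
Decompose node/2: R = g(node(nil, nil)),  node(one, nil) = node(one, A).
Bind R := g(node(nil, nil)); no other remaining equation mentions R. Substituting into the earlier bindings gives M := g(g(g(g(node(nil, nil))))), X := g(g(g(node(nil, nil)))).
Decompose node/2: one = one,  nil = A.
Delete trivial equation one = one.
Bind A := nil; substituting into the remaining equation gives: g(g(N)) = g(g(node(nil, nil))).
Decompose g/1: g(N) = g(node(nil, nil)).
Decompose g/1: N = node(nil, nil).
Bind N := node(nil, nil).
MGU = { M = g(g(g(g(node(nil, nil))))), X = g(g(g(node(nil, nil)))), R = g(node(nil, nil)), A = nil, N = node(nil, nil) }, so N = node(nil, nil).

node(nil, nil)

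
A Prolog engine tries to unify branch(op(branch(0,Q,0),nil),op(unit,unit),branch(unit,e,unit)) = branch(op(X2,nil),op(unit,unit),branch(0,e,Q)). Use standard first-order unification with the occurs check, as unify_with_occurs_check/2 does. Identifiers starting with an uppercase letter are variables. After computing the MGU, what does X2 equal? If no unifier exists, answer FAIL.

Decompose branch/3: op(branch(0,Q,0),nil) = op(X2,nil),  op(unit,unit) = op(unit,unit),  branch(unit,e,unit) = branch(0,e,Q).
Decompose op/2: branch(0,Q,0) = X2,  nil = nil.
Bind X2 := branch(0,Q,0); no other remaining equation mentions X2.
Delete trivial equation nil = nil.
Delete trivial equation op(unit,unit) = op(unit,unit).
Decompose branch/3: unit = 0,  e = e,  unit = Q.
Clash: constants unit and 0 differ; no unifier exists.

FAIL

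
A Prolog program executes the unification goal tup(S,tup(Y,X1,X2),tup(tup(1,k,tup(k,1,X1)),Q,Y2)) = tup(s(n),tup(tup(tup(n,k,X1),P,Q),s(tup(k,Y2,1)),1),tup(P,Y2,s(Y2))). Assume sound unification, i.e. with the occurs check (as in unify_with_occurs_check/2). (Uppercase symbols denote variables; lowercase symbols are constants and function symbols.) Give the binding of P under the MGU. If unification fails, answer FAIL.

FAIL

Decompose tup/3: S = s(n),  tup(Y,X1,X2) = tup(tup(tup(n,k,X1),P,Q),s(tup(k,Y2,1)),1),  tup(tup(1,k,tup(k,1,X1)),Q,Y2) = tup(P,Y2,s(Y2)).
Bind S := s(n); no other remaining equation mentions S.
Decompose tup/3: Y = tup(tup(n,k,X1),P,Q),  X1 = s(tup(k,Y2,1)),  X2 = 1.
Bind Y := tup(tup(n,k,X1),P,Q); no other remaining equation mentions Y.
Bind X1 := s(tup(k,Y2,1)); substituting into the one remaining equation that mentions X1 gives: tup(tup(1,k,tup(k,1,s(tup(k,Y2,1)))),Q,Y2) = tup(P,Y2,s(Y2)). Substituting into the earlier binding gives Y := tup(tup(n,k,s(tup(k,Y2,1))),P,Q).
Bind X2 := 1; no other remaining equation mentions X2.
Decompose tup/3: tup(1,k,tup(k,1,s(tup(k,Y2,1)))) = P,  Q = Y2,  Y2 = s(Y2).
Bind P := tup(1,k,tup(k,1,s(tup(k,Y2,1)))); no other remaining equation mentions P. Substituting into the earlier binding gives Y := tup(tup(n,k,s(tup(k,Y2,1))),tup(1,k,tup(k,1,s(tup(k,Y2,1)))),Q).
Bind Q := Y2; no other remaining equation mentions Q. Substituting into the earlier binding gives Y := tup(tup(n,k,s(tup(k,Y2,1))),tup(1,k,tup(k,1,s(tup(k,Y2,1)))),Y2).
Occurs check fails: Y2 occurs in s(Y2); the equation Y2 = s(Y2) has no finite solution.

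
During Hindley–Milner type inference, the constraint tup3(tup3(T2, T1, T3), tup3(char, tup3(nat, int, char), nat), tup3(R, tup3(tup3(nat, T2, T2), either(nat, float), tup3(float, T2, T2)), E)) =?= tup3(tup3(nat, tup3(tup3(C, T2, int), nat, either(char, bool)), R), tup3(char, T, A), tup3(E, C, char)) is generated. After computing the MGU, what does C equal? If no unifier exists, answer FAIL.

tup3(tup3(nat, nat, nat), either(nat, float), tup3(float, nat, nat))

Decompose tup3/3: tup3(T2, T1, T3) =?= tup3(nat, tup3(tup3(C, T2, int), nat, either(char, bool)), R),  tup3(char, tup3(nat, int, char), nat) =?= tup3(char, T, A),  tup3(R, tup3(tup3(nat, T2, T2), either(nat, float), tup3(float, T2, T2)), E) =?= tup3(E, C, char).
Decompose tup3/3: T2 =?= nat,  T1 =?= tup3(tup3(C, T2, int), nat, either(char, bool)),  T3 =?= R.
Bind T2 := nat; substituting into the 2 remaining equations that mention T2 gives: T1 =?= tup3(tup3(C, nat, int), nat, either(char, bool)),  tup3(R, tup3(tup3(nat, nat, nat), either(nat, float), tup3(float, nat, nat)), E) =?= tup3(E, C, char).
Bind T1 := tup3(tup3(C, nat, int), nat, either(char, bool)); no other remaining equation mentions T1.
Bind T3 := R; no other remaining equation mentions T3.
Decompose tup3/3: char =?= char,  tup3(nat, int, char) =?= T,  nat =?= A.
Delete trivial equation char =?= char.
Bind T := tup3(nat, int, char); no other remaining equation mentions T.
Bind A := nat; no other remaining equation mentions A.
Decompose tup3/3: R =?= E,  tup3(tup3(nat, nat, nat), either(nat, float), tup3(float, nat, nat)) =?= C,  E =?= char.
Bind R := E; no other remaining equation mentions R. Substituting into the earlier binding gives T3 := E.
Bind C := tup3(tup3(nat, nat, nat), either(nat, float), tup3(float, nat, nat)); no other remaining equation mentions C. Substituting into the earlier binding gives T1 := tup3(tup3(tup3(tup3(nat, nat, nat), either(nat, float), tup3(float, nat, nat)), nat, int), nat, either(char, bool)).
Bind E := char. Substituting into the earlier bindings gives T3 := char, R := char.
MGU = { T2 ↦ nat, T1 ↦ tup3(tup3(tup3(tup3(nat, nat, nat), either(nat, float), tup3(float, nat, nat)), nat, int), nat, either(char, bool)), T3 ↦ char, T ↦ tup3(nat, int, char), A ↦ nat, R ↦ char, C ↦ tup3(tup3(nat, nat, nat), either(nat, float), tup3(float, nat, nat)), E ↦ char }, so C ↦ tup3(tup3(nat, nat, nat), either(nat, float), tup3(float, nat, nat)).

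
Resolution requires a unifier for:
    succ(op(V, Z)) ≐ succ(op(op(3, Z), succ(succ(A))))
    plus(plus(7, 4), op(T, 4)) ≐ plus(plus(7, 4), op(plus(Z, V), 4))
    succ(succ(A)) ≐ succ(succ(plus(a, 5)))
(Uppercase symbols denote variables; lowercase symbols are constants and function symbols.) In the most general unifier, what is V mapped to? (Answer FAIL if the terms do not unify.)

Decompose succ/1: op(V, Z) ≐ op(op(3, Z), succ(succ(A))).
Decompose op/2: V ≐ op(3, Z),  Z ≐ succ(succ(A)).
Bind V := op(3, Z); substituting into the one remaining equation that mentions V gives: plus(plus(7, 4), op(T, 4)) ≐ plus(plus(7, 4), op(plus(Z, op(3, Z)), 4)).
Bind Z := succ(succ(A)); substituting into the one remaining equation that mentions Z gives: plus(plus(7, 4), op(T, 4)) ≐ plus(plus(7, 4), op(plus(succ(succ(A)), op(3, succ(succ(A)))), 4)). Substituting into the earlier binding gives V := op(3, succ(succ(A))).
Decompose plus/2: plus(7, 4) ≐ plus(7, 4),  op(T, 4) ≐ op(plus(succ(succ(A)), op(3, succ(succ(A)))), 4).
Delete trivial equation plus(7, 4) ≐ plus(7, 4).
Decompose op/2: T ≐ plus(succ(succ(A)), op(3, succ(succ(A)))),  4 ≐ 4.
Bind T := plus(succ(succ(A)), op(3, succ(succ(A)))); no other remaining equation mentions T.
Delete trivial equation 4 ≐ 4.
Decompose succ/1: succ(A) ≐ succ(plus(a, 5)).
Decompose succ/1: A ≐ plus(a, 5).
Bind A := plus(a, 5). Substituting into the earlier bindings gives V := op(3, succ(succ(plus(a, 5)))), Z := succ(succ(plus(a, 5))), T := plus(succ(succ(plus(a, 5))), op(3, succ(succ(plus(a, 5))))).
MGU = { V -> op(3, succ(succ(plus(a, 5)))), Z -> succ(succ(plus(a, 5))), T -> plus(succ(succ(plus(a, 5))), op(3, succ(succ(plus(a, 5))))), A -> plus(a, 5) }, so V -> op(3, succ(succ(plus(a, 5)))).

op(3, succ(succ(plus(a, 5))))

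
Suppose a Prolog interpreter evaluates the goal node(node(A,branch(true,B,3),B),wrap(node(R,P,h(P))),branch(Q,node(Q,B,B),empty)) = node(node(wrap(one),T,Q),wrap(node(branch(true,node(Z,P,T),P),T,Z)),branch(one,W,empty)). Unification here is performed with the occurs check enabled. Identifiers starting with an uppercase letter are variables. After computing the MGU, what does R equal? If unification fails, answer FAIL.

Decompose node/3: node(A,branch(true,B,3),B) = node(wrap(one),T,Q),  wrap(node(R,P,h(P))) = wrap(node(branch(true,node(Z,P,T),P),T,Z)),  branch(Q,node(Q,B,B),empty) = branch(one,W,empty).
Decompose node/3: A = wrap(one),  branch(true,B,3) = T,  B = Q.
Bind A := wrap(one); no other remaining equation mentions A.
Bind T := branch(true,B,3); substituting into the one remaining equation that mentions T gives: wrap(node(R,P,h(P))) = wrap(node(branch(true,node(Z,P,branch(true,B,3)),P),branch(true,B,3),Z)).
Bind B := Q; substituting into the remaining equations gives: wrap(node(R,P,h(P))) = wrap(node(branch(true,node(Z,P,branch(true,Q,3)),P),branch(true,Q,3),Z)),  branch(Q,node(Q,Q,Q),empty) = branch(one,W,empty). Substituting into the earlier binding gives T := branch(true,Q,3).
Decompose wrap/1: node(R,P,h(P)) = node(branch(true,node(Z,P,branch(true,Q,3)),P),branch(true,Q,3),Z).
Decompose node/3: R = branch(true,node(Z,P,branch(true,Q,3)),P),  P = branch(true,Q,3),  h(P) = Z.
Bind R := branch(true,node(Z,P,branch(true,Q,3)),P); no other remaining equation mentions R.
Bind P := branch(true,Q,3); substituting into the one remaining equation that mentions P gives: h(branch(true,Q,3)) = Z. Substituting into the earlier binding gives R := branch(true,node(Z,branch(true,Q,3),branch(true,Q,3)),branch(true,Q,3)).
Bind Z := h(branch(true,Q,3)); no other remaining equation mentions Z. Substituting into the earlier binding gives R := branch(true,node(h(branch(true,Q,3)),branch(true,Q,3),branch(true,Q,3)),branch(true,Q,3)).
Decompose branch/3: Q = one,  node(Q,Q,Q) = W,  empty = empty.
Bind Q := one; substituting into the one remaining equation that mentions Q gives: node(one,one,one) = W. Substituting into the earlier bindings gives T := branch(true,one,3), B := one, R := branch(true,node(h(branch(true,one,3)),branch(true,one,3),branch(true,one,3)),branch(true,one,3)), P := branch(true,one,3), Z := h(branch(true,one,3)).
Bind W := node(one,one,one); no other remaining equation mentions W.
Delete trivial equation empty = empty.
MGU = { A -> wrap(one), T -> branch(true,one,3), B -> one, R -> branch(true,node(h(branch(true,one,3)),branch(true,one,3),branch(true,one,3)),branch(true,one,3)), P -> branch(true,one,3), Z -> h(branch(true,one,3)), Q -> one, W -> node(one,one,one) }, so R -> branch(true,node(h(branch(true,one,3)),branch(true,one,3),branch(true,one,3)),branch(true,one,3)).

branch(true,node(h(branch(true,one,3)),branch(true,one,3),branch(true,one,3)),branch(true,one,3))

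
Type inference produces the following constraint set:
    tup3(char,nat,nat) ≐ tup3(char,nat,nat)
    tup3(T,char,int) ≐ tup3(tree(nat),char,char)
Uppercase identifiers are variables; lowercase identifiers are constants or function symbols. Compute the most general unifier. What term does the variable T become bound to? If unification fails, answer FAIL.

Delete trivial equation tup3(char,nat,nat) ≐ tup3(char,nat,nat).
Decompose tup3/3: T ≐ tree(nat),  char ≐ char,  int ≐ char.
Bind T := tree(nat); no other remaining equation mentions T.
Delete trivial equation char ≐ char.
Clash: constants int and char differ; no unifier exists.

FAIL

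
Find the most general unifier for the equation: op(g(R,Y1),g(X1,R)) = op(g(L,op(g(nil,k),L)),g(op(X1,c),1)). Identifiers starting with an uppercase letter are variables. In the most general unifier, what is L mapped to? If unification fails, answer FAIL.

Decompose op/2: g(R,Y1) = g(L,op(g(nil,k),L)),  g(X1,R) = g(op(X1,c),1).
Decompose g/2: R = L,  Y1 = op(g(nil,k),L).
Bind R := L; substituting into the one remaining equation that mentions R gives: g(X1,L) = g(op(X1,c),1).
Bind Y1 := op(g(nil,k),L); no other remaining equation mentions Y1.
Decompose g/2: X1 = op(X1,c),  L = 1.
Occurs check fails: X1 occurs in op(X1,c); the equation X1 = op(X1,c) has no finite solution.

FAIL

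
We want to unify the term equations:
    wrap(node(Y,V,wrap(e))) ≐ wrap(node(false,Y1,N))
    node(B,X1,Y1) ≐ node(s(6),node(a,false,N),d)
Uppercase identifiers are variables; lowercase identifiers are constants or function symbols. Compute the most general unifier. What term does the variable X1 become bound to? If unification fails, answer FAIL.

node(a,false,wrap(e))

Decompose wrap/1: node(Y,V,wrap(e)) ≐ node(false,Y1,N).
Decompose node/3: Y ≐ false,  V ≐ Y1,  wrap(e) ≐ N.
Bind Y := false; no other remaining equation mentions Y.
Bind V := Y1; no other remaining equation mentions V.
Bind N := wrap(e); substituting into the remaining equation gives: node(B,X1,Y1) ≐ node(s(6),node(a,false,wrap(e)),d).
Decompose node/3: B ≐ s(6),  X1 ≐ node(a,false,wrap(e)),  Y1 ≐ d.
Bind B := s(6); no other remaining equation mentions B.
Bind X1 := node(a,false,wrap(e)); no other remaining equation mentions X1.
Bind Y1 := d. Substituting into the earlier binding gives V := d.
MGU = { Y ↦ false, V ↦ d, N ↦ wrap(e), B ↦ s(6), X1 ↦ node(a,false,wrap(e)), Y1 ↦ d }, so X1 ↦ node(a,false,wrap(e)).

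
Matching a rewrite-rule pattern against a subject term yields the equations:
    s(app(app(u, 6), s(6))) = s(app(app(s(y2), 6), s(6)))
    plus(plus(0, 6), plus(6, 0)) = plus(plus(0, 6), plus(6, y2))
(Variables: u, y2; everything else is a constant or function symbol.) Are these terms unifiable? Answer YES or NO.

YES

Decompose s/1: app(app(u, 6), s(6)) = app(app(s(y2), 6), s(6)).
Decompose app/2: app(u, 6) = app(s(y2), 6),  s(6) = s(6).
Decompose app/2: u = s(y2),  6 = 6.
Bind u := s(y2); no other remaining equation mentions u.
Delete trivial equation 6 = 6.
Delete trivial equation s(6) = s(6).
Decompose plus/2: plus(0, 6) = plus(0, 6),  plus(6, 0) = plus(6, y2).
Delete trivial equation plus(0, 6) = plus(0, 6).
Decompose plus/2: 6 = 6,  0 = y2.
Delete trivial equation 6 = 6.
Bind y2 := 0. Substituting into the earlier binding gives u := s(0).
No equations remain and no clash or occurs-check failure arose, so a unifier exists.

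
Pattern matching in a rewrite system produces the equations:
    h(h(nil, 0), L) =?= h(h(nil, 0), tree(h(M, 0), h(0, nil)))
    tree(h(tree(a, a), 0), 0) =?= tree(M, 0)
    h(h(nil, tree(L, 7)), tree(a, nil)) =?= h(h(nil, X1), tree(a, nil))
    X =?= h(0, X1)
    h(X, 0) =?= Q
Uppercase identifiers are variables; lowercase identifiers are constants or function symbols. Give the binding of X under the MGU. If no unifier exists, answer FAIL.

h(0, tree(tree(h(h(tree(a, a), 0), 0), h(0, nil)), 7))

Decompose h/2: h(nil, 0) =?= h(nil, 0),  L =?= tree(h(M, 0), h(0, nil)).
Delete trivial equation h(nil, 0) =?= h(nil, 0).
Bind L := tree(h(M, 0), h(0, nil)); substituting into the one remaining equation that mentions L gives: h(h(nil, tree(tree(h(M, 0), h(0, nil)), 7)), tree(a, nil)) =?= h(h(nil, X1), tree(a, nil)).
Decompose tree/2: h(tree(a, a), 0) =?= M,  0 =?= 0.
Bind M := h(tree(a, a), 0); substituting into the one remaining equation that mentions M gives: h(h(nil, tree(tree(h(h(tree(a, a), 0), 0), h(0, nil)), 7)), tree(a, nil)) =?= h(h(nil, X1), tree(a, nil)). Substituting into the earlier binding gives L := tree(h(h(tree(a, a), 0), 0), h(0, nil)).
Delete trivial equation 0 =?= 0.
Decompose h/2: h(nil, tree(tree(h(h(tree(a, a), 0), 0), h(0, nil)), 7)) =?= h(nil, X1),  tree(a, nil) =?= tree(a, nil).
Decompose h/2: nil =?= nil,  tree(tree(h(h(tree(a, a), 0), 0), h(0, nil)), 7) =?= X1.
Delete trivial equation nil =?= nil.
Bind X1 := tree(tree(h(h(tree(a, a), 0), 0), h(0, nil)), 7); substituting into the one remaining equation that mentions X1 gives: X =?= h(0, tree(tree(h(h(tree(a, a), 0), 0), h(0, nil)), 7)).
Delete trivial equation tree(a, nil) =?= tree(a, nil).
Bind X := h(0, tree(tree(h(h(tree(a, a), 0), 0), h(0, nil)), 7)); substituting into the remaining equation gives: h(h(0, tree(tree(h(h(tree(a, a), 0), 0), h(0, nil)), 7)), 0) =?= Q.
Bind Q := h(h(0, tree(tree(h(h(tree(a, a), 0), 0), h(0, nil)), 7)), 0).
MGU = { L := tree(h(h(tree(a, a), 0), 0), h(0, nil)), M := h(tree(a, a), 0), X1 := tree(tree(h(h(tree(a, a), 0), 0), h(0, nil)), 7), X := h(0, tree(tree(h(h(tree(a, a), 0), 0), h(0, nil)), 7)), Q := h(h(0, tree(tree(h(h(tree(a, a), 0), 0), h(0, nil)), 7)), 0) }, so X := h(0, tree(tree(h(h(tree(a, a), 0), 0), h(0, nil)), 7)).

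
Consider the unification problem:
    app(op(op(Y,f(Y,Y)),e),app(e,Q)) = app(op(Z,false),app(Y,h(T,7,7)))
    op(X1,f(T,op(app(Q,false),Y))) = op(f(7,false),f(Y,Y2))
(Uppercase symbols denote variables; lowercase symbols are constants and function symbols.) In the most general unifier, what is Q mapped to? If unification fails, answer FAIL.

FAIL

Decompose app/2: op(op(Y,f(Y,Y)),e) = op(Z,false),  app(e,Q) = app(Y,h(T,7,7)).
Decompose op/2: op(Y,f(Y,Y)) = Z,  e = false.
Bind Z := op(Y,f(Y,Y)); no other remaining equation mentions Z.
Clash: constants e and false differ; no unifier exists.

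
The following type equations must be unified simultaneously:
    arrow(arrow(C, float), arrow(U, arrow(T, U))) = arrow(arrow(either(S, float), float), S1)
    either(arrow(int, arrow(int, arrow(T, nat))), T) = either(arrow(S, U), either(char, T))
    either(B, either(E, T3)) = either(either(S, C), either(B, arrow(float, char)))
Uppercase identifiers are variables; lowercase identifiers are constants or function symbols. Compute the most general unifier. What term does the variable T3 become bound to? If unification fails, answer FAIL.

Decompose arrow/2: arrow(C, float) = arrow(either(S, float), float),  arrow(U, arrow(T, U)) = S1.
Decompose arrow/2: C = either(S, float),  float = float.
Bind C := either(S, float); substituting into the one remaining equation that mentions C gives: either(B, either(E, T3)) = either(either(S, either(S, float)), either(B, arrow(float, char))).
Delete trivial equation float = float.
Bind S1 := arrow(U, arrow(T, U)); no other remaining equation mentions S1.
Decompose either/2: arrow(int, arrow(int, arrow(T, nat))) = arrow(S, U),  T = either(char, T).
Decompose arrow/2: int = S,  arrow(int, arrow(T, nat)) = U.
Bind S := int; substituting into the one remaining equation that mentions S gives: either(B, either(E, T3)) = either(either(int, either(int, float)), either(B, arrow(float, char))). Substituting into the earlier binding gives C := either(int, float).
Bind U := arrow(int, arrow(T, nat)); no other remaining equation mentions U. Substituting into the earlier binding gives S1 := arrow(arrow(int, arrow(T, nat)), arrow(T, arrow(int, arrow(T, nat)))).
Occurs check fails: T occurs in either(char, T); the equation T = either(char, T) has no finite solution.

FAIL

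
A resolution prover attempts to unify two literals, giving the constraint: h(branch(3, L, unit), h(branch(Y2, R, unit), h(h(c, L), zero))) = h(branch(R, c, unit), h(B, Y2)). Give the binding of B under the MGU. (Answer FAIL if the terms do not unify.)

branch(h(h(c, c), zero), 3, unit)

Decompose h/2: branch(3, L, unit) = branch(R, c, unit),  h(branch(Y2, R, unit), h(h(c, L), zero)) = h(B, Y2).
Decompose branch/3: 3 = R,  L = c,  unit = unit.
Bind R := 3; substituting into the one remaining equation that mentions R gives: h(branch(Y2, 3, unit), h(h(c, L), zero)) = h(B, Y2).
Bind L := c; substituting into the one remaining equation that mentions L gives: h(branch(Y2, 3, unit), h(h(c, c), zero)) = h(B, Y2).
Delete trivial equation unit = unit.
Decompose h/2: branch(Y2, 3, unit) = B,  h(h(c, c), zero) = Y2.
Bind B := branch(Y2, 3, unit); no other remaining equation mentions B.
Bind Y2 := h(h(c, c), zero). Substituting into the earlier binding gives B := branch(h(h(c, c), zero), 3, unit).
MGU = { R ↦ 3, L ↦ c, B ↦ branch(h(h(c, c), zero), 3, unit), Y2 ↦ h(h(c, c), zero) }, so B ↦ branch(h(h(c, c), zero), 3, unit).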